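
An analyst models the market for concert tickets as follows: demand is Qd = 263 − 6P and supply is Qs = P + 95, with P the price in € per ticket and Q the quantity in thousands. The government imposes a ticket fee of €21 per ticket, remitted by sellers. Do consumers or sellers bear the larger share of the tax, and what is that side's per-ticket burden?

Sellers bear the larger share: €18 per ticket.

Without the tax, 263 − 6P = P + 95 gives 7P = 168, so P* = €24 and Q* = 119.
With the tax collected from sellers, supply shifts: Qs = (P − 21) + 95.
New equilibrium: consumers pay €27, sellers receive €6, Q = 101. (Wedge: Pb − Ps = 21.)
Per-ticket burden: consumers €3, sellers €18.
Sellers take the larger share because supply is less price-elastic here (demand slope 6 vs supply slope 1).
The less price-elastic side of the market bears the larger share of a per-unit tax.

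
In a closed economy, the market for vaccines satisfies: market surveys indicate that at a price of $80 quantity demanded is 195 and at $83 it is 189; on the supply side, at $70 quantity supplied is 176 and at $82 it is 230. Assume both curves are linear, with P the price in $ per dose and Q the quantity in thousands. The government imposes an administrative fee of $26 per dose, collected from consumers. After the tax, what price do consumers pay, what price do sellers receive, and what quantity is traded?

Consumers pay $94; sellers receive $68; quantity = 167.

Demand slope: (189 − 195)/(83 − 80) = -2, so Qd = 355 − 2P.
Supply slope: (230 − 176)/(82 − 70) = 4.5, so Qs = 4.5P − 139.
Before the tax: set 355 − 2P = 4.5P − 139 → P* = $76, Q* = 203.
With the tax collected from consumers, demand (in seller-price terms) shifts: Qd = 355 − 2(P + 26).
New equilibrium: consumers pay $94, sellers receive $68, Q = 167. (Wedge: Pb − Ps = 26.)
The less price-elastic side of the market bears the larger share of a per-unit tax.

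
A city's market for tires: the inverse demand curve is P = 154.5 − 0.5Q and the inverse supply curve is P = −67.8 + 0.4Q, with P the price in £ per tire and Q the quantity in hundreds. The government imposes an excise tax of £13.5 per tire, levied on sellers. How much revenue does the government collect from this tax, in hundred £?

Rewrite in direct form: Qd = 309 − 2P and Qs = 2.5P + 169.5.
Before the tax: set 309 − 2P = 2.5P + 169.5 → P* = £31, Q* = 247.
With the tax collected from sellers, supply shifts: Qs = 2.5(P − 13.5) + 169.5.
Solving gives Q = 232 with consumers paying £38.5 and sellers receiving £25 (the £13.5 wedge).
Revenue = t · Q = 13.5 · 232 = £3132.

Tax revenue = £3132 hundred.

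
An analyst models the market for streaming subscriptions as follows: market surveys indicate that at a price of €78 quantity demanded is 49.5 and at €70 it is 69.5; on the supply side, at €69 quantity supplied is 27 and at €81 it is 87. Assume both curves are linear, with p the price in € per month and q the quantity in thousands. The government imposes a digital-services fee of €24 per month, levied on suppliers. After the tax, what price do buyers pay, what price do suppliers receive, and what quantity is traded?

Buyers pay €91; suppliers receive €67; quantity = 17.

Demand slope: (69.5 − 49.5)/(70 − 78) = -2.5, so qd = 244.5 − 2.5p.
Supply slope: (87 − 27)/(81 − 69) = 5, so qs = 5p − 318.
Before the tax: set 244.5 − 2.5p = 5p − 318 → p* = €75, q* = 57.
With the tax collected from suppliers, supply shifts: qs = 5(p − 24) − 318.
Solving gives q = 17 with buyers paying €91 and suppliers receiving €67 (the €24 wedge).
The less price-elastic side of the market bears the larger share of a per-unit tax.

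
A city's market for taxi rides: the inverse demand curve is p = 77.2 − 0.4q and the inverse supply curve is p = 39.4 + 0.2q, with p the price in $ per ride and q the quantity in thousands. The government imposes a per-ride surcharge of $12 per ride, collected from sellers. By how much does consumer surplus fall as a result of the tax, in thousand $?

Inverting to q(p) form: qd = 193 − 2.5p; qs = 5p − 197.
Without the tax, 193 − 2.5p = 5p − 197 gives 7.5p = 390, so p* = $52 and q* = 63.
With the tax collected from sellers, supply shifts: qs = 5(p − 12) − 197.
Solving gives q = 43 with buyers paying $60 and sellers receiving $48 (the $12 wedge).
ΔCS is the trapezoid between Q = 43 and Q = 63 of height $8: ½ · (63 + 43) · 8 = $424.

Consumer surplus falls by $424 thousand.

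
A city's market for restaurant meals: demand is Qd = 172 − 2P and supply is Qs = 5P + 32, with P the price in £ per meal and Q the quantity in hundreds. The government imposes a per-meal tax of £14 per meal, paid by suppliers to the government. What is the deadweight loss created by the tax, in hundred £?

Without the tax, 172 − 2P = 5P + 32 gives 7P = 140, so P* = £20 and Q* = 132.
With the tax collected from suppliers, supply shifts: Qs = 5(P − 14) + 32.
New equilibrium: buyers pay £30, suppliers receive £16, Q = 112. (Wedge: Pb − Ps = 14.)
Quantity falls by |ΔQ| = |132 − 112| = 20.
DWL = ½ · t · |ΔQ| = ½ · 14 · 20 = £140.

Deadweight loss = £140 hundred.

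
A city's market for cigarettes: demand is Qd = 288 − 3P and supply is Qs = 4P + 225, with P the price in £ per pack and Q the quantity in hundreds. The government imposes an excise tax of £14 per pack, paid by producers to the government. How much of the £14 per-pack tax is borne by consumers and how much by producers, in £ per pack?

Before the tax: set 288 − 3P = 4P + 225 → P* = £9, Q* = 261.
With the tax collected from producers, supply shifts: Qs = 4(P − 14) + 225.
Solving gives Q = 237 with consumers paying £17 and producers receiving £3 (the £14 wedge).
Burden on consumers: £8; on producers: £6. (They sum to £14.)
The less price-elastic side of the market bears the larger share of a per-unit tax.

Consumers bear £8 per pack; producers bear £6 per pack.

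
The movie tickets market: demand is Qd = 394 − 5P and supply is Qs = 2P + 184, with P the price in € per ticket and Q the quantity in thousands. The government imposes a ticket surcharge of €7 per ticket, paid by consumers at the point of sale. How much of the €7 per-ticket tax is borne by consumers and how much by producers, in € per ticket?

Without the tax, 394 − 5P = 2P + 184 gives 7P = 210, so P* = €30 and Q* = 244.
With the tax collected from consumers, demand (in seller-price terms) shifts: Qd = 394 − 5(P + 7).
New equilibrium: consumers pay €32, producers receive €25, Q = 234. (Wedge: Pb − Ps = 7.)
Burden on consumers: €2; on producers: €5. (They sum to €7.)
The less price-elastic side of the market bears the larger share of a per-unit tax.

Consumers bear €2 per ticket; producers bear €5 per ticket.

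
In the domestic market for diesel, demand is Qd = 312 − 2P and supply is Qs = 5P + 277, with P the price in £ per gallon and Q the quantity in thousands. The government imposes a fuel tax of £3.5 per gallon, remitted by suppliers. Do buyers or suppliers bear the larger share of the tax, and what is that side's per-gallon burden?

Before the tax: set 312 − 2P = 5P + 277 → P* = £5, Q* = 302.
With the tax collected from suppliers, supply shifts: Qs = 5(P − 3.5) + 277.
New equilibrium: buyers pay £7.5, suppliers receive £4, Q = 297. (Wedge: Pb − Ps = 3.5.)
Per-gallon burden: buyers £2.5, suppliers £1.
Buyers take the larger share because demand is less price-elastic here (demand slope 2 vs supply slope 5).
The less price-elastic side of the market bears the larger share of a per-unit tax.

Buyers bear the larger share: £2.5 per gallon.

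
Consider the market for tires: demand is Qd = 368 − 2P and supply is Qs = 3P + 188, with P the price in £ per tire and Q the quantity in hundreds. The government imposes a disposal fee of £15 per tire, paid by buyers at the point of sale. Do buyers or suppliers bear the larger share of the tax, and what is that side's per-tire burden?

Without the tax, 368 − 2P = 3P + 188 gives 5P = 180, so P* = £36 and Q* = 296.
With the tax collected from buyers, demand (in seller-price terms) shifts: Qd = 368 − 2(P + 15).
Solving gives Q = 278 with buyers paying £45 and suppliers receiving £30 (the £15 wedge).
Per-tire burden: buyers £9, suppliers £6.
Buyers take the larger share because demand is less price-elastic here (demand slope 2 vs supply slope 3).

Buyers bear the larger share: £9 per tire.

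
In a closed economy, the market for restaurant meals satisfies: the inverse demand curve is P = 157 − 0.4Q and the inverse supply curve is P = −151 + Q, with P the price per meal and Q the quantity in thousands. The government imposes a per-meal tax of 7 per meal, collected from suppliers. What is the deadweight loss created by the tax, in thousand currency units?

Inverting to Q(P) form: Qd = 392.5 − 2.5P; Qs = P + 151.
Before the tax: set 392.5 − 2.5P = P + 151 → P* = 69, Q* = 220.
With the tax collected from suppliers, supply shifts: Qs = (P − 7) + 151.
New equilibrium: buyers pay 71, suppliers receive 64, Q = 215. (Wedge: Pb − Ps = 7.)
Quantity falls by |ΔQ| = |220 − 215| = 5.
DWL = ½ · t · |ΔQ| = ½ · 7 · 5 = 17.5.

Deadweight loss = 17.5 thousand.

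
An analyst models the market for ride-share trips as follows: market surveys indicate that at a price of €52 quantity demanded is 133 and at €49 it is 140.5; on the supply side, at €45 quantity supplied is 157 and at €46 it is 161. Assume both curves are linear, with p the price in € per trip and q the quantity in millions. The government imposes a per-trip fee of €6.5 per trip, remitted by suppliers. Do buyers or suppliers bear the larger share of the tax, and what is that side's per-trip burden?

Buyers bear the larger share: €4 per trip.

Demand slope: (140.5 − 133)/(49 − 52) = -2.5, so qd = 263 − 2.5p.
Supply slope: (161 − 157)/(46 − 45) = 4, so qs = 4p − 23.
Before the tax: set 263 − 2.5p = 4p − 23 → p* = €44, q* = 153.
With the tax collected from suppliers, supply shifts: qs = 4(p − 6.5) − 23.
Solving gives q = 143 with buyers paying €48 and suppliers receiving €41.5 (the €6.5 wedge).
Per-trip burden: buyers €4, suppliers €2.5.
Buyers take the larger share because demand is less price-elastic here (demand slope 2.5 vs supply slope 4).
The less price-elastic side of the market bears the larger share of a per-unit tax.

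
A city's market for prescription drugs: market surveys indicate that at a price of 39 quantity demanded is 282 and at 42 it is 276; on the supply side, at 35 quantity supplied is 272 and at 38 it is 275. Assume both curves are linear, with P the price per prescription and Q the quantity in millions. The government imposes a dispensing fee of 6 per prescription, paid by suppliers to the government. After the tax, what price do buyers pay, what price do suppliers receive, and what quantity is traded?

Buyers pay 43; suppliers receive 37; quantity = 274.

Demand slope: (276 − 282)/(42 − 39) = -2, so Qd = 360 − 2P.
Supply slope: (275 − 272)/(38 − 35) = 1, so Qs = P + 237.
Without the tax, 360 − 2P = P + 237 gives 3P = 123, so P* = 41 and Q* = 278.
With the tax collected from suppliers, supply shifts: Qs = (P − 6) + 237.
Solving gives Q = 274 with buyers paying 43 and suppliers receiving 37 (the 6 wedge).
The less price-elastic side of the market bears the larger share of a per-unit tax.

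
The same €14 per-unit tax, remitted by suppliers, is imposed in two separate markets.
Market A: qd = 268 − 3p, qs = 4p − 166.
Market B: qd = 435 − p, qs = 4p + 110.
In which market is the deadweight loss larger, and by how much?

Market A, by €89.6.

Market A: pre-tax p* = €62, q* = 82; post-tax q = 58; deadweight loss = €168.
Market B: pre-tax p* = €65, q* = 370; post-tax q = 358.8; deadweight loss = €78.4.
Difference: €168 vs €78.4 → market A is larger by €89.6.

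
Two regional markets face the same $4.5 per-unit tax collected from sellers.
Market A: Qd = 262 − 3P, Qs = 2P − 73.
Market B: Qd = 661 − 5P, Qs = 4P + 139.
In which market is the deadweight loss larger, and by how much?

Market A: pre-tax P* = $67, Q* = 61; post-tax Q = 55.6; deadweight loss = $12.15.
Market B: pre-tax P* = $58, Q* = 371; post-tax Q = 361; deadweight loss = $22.5.
Difference: $12.15 vs $22.5 → market B is larger by $10.35.

Market B, by $10.35.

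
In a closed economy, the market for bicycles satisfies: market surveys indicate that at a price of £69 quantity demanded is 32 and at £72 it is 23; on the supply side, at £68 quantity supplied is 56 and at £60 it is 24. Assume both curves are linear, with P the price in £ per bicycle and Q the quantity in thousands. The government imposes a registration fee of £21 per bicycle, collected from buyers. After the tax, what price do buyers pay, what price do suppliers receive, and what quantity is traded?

Demand slope: (23 − 32)/(72 − 69) = -3, so Qd = 239 − 3P.
Supply slope: (24 − 56)/(60 − 68) = 4, so Qs = 4P − 216.
Before the tax: set 239 − 3P = 4P − 216 → P* = £65, Q* = 44.
With the tax collected from buyers, demand (in seller-price terms) shifts: Qd = 239 − 3(P + 21).
Solving gives Q = 8 with buyers paying £77 and suppliers receiving £56 (the £21 wedge).

Buyers pay £77; suppliers receive £56; quantity = 8.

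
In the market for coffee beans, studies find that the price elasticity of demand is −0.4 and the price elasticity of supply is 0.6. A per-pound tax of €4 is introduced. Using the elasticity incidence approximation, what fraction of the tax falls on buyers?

Buyers' share ≈ 0.6.

Incidence ratio: buyers' share ≈ εs / (εs + |εd|) = 0.6 / (0.6 + 0.4) = 0.6.
Supply is the more elastic side, so buyers bear the larger share.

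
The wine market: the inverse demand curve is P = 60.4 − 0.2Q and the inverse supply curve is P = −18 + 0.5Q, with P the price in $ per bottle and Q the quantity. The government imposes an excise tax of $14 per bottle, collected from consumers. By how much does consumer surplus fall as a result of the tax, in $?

Rewrite in direct form: Qd = 302 − 5P and Qs = 2P + 36.
Before the tax: set 302 − 5P = 2P + 36 → P* = $38, Q* = 112.
With the tax collected from consumers, demand (in seller-price terms) shifts: Qd = 302 − 5(P + 14).
New equilibrium: consumers pay $42, sellers receive $28, Q = 92. (Wedge: Pb − Ps = 14.)
ΔCS is the trapezoid between Q = 92 and Q = 112 of height $4: ½ · (112 + 92) · 4 = $408.

Consumer surplus falls by $408.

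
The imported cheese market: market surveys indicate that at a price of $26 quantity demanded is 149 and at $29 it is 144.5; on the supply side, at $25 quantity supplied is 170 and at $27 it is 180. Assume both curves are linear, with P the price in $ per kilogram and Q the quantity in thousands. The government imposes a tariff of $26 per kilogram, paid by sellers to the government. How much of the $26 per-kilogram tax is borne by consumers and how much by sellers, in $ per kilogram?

Consumers bear $20 per kilogram; sellers bear $6 per kilogram.

Demand slope: (144.5 − 149)/(29 − 26) = -1.5, so Qd = 188 − 1.5P.
Supply slope: (180 − 170)/(27 − 25) = 5, so Qs = 5P + 45.
Without the tax, 188 − 1.5P = 5P + 45 gives 6.5P = 143, so P* = $22 and Q* = 155.
With the tax collected from sellers, supply shifts: Qs = 5(P − 26) + 45.
New equilibrium: consumers pay $42, sellers receive $16, Q = 125. (Wedge: Pb − Ps = 26.)
Burden on consumers: $20; on sellers: $6. (They sum to $26.)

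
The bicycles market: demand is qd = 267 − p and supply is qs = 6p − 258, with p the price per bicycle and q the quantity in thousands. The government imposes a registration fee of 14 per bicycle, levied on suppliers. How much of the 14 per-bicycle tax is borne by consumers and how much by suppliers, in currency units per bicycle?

Consumers bear 12 per bicycle; suppliers bear 2 per bicycle.

Without the tax, 267 − p = 6p − 258 gives 7p = 525, so p* = 75 and q* = 192.
With the tax collected from suppliers, supply shifts: qs = 6(p − 14) − 258.
Solving gives q = 180 with consumers paying 87 and suppliers receiving 73 (the 14 wedge).
Burden on consumers: 12; on suppliers: 2. (They sum to 14.)
The less price-elastic side of the market bears the larger share of a per-unit tax.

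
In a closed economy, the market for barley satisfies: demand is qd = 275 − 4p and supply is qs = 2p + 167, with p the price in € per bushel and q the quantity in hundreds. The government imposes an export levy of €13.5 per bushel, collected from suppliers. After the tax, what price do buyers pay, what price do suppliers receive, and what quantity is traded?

Buyers pay €22.5; suppliers receive €9; quantity = 185.

Without the tax, 275 − 4p = 2p + 167 gives 6p = 108, so p* = €18 and q* = 203.
With the tax collected from suppliers, supply shifts: qs = 2(p − 13.5) + 167.
New equilibrium: buyers pay €22.5, suppliers receive €9, q = 185. (Wedge: pb − ps = 13.5.)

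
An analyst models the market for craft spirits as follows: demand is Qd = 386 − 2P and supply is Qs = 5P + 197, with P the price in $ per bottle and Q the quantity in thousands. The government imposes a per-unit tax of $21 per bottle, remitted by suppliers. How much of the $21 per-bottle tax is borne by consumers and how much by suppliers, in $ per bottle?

Before the tax: set 386 − 2P = 5P + 197 → P* = $27, Q* = 332.
With the tax collected from suppliers, supply shifts: Qs = 5(P − 21) + 197.
New equilibrium: consumers pay $42, suppliers receive $21, Q = 302. (Wedge: Pb − Ps = 21.)
Burden on consumers: $15; on suppliers: $6. (They sum to $21.)

Consumers bear $15 per bottle; suppliers bear $6 per bottle.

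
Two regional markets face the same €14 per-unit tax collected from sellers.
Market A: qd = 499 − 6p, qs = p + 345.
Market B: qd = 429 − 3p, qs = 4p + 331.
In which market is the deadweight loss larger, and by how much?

Market B, by €84.

Market A: pre-tax p* = €22, q* = 367; post-tax q = 355; deadweight loss = €84.
Market B: pre-tax p* = €14, q* = 387; post-tax q = 363; deadweight loss = €168.
Difference: €84 vs €168 → market B is larger by €84.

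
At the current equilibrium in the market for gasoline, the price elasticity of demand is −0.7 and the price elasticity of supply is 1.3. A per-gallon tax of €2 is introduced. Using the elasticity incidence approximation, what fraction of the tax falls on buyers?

Buyers' share ≈ 0.65.

Incidence ratio: buyers' share ≈ εs / (εs + |εd|) = 1.3 / (1.3 + 0.7) = 0.65.
Supply is the more elastic side, so buyers bear the larger share.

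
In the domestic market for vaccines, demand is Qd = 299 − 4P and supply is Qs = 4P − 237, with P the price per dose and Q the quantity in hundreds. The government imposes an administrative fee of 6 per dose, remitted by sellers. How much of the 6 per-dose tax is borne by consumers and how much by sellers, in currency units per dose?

Consumers bear 3 per dose; sellers bear 3 per dose.

Before the tax: set 299 − 4P = 4P − 237 → P* = 67, Q* = 31.
With the tax collected from sellers, supply shifts: Qs = 4(P − 6) − 237.
New equilibrium: consumers pay 70, sellers receive 64, Q = 19. (Wedge: Pb − Ps = 6.)
Burden on consumers: 3; on sellers: 3. (They sum to 6.)
The less price-elastic side of the market bears the larger share of a per-unit tax.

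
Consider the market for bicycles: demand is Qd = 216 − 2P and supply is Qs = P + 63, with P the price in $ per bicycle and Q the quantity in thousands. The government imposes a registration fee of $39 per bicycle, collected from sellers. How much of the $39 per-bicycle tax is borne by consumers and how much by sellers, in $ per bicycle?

Consumers bear $13 per bicycle; sellers bear $26 per bicycle.

Without the tax, 216 − 2P = P + 63 gives 3P = 153, so P* = $51 and Q* = 114.
With the tax collected from sellers, supply shifts: Qs = (P − 39) + 63.
New equilibrium: consumers pay $64, sellers receive $25, Q = 88. (Wedge: Pb − Ps = 39.)
Burden on consumers: $13; on sellers: $26. (They sum to $39.)
The less price-elastic side of the market bears the larger share of a per-unit tax.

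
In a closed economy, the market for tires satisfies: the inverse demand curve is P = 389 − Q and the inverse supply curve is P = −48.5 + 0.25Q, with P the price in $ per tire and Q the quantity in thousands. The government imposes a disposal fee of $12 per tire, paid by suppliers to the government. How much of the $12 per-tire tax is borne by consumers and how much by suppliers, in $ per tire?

Inverting to Q(P) form: Qd = 389 − P; Qs = 4P + 194.
Before the tax: set 389 − P = 4P + 194 → P* = $39, Q* = 350.
With the tax collected from suppliers, supply shifts: Qs = 4(P − 12) + 194.
New equilibrium: consumers pay $48.6, suppliers receive $36.6, Q = 340.4. (Wedge: Pb − Ps = 12.)
Burden on consumers: $9.6; on suppliers: $2.4. (They sum to $12.)
The less price-elastic side of the market bears the larger share of a per-unit tax.

Consumers bear $9.6 per tire; suppliers bear $2.4 per tire.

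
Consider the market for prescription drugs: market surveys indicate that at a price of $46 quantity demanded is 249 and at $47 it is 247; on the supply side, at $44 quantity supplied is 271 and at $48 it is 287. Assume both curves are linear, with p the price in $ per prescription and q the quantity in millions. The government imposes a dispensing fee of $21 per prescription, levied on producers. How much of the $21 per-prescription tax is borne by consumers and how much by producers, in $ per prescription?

Demand slope: (247 − 249)/(47 − 46) = -2, so qd = 341 − 2p.
Supply slope: (287 − 271)/(48 − 44) = 4, so qs = 4p + 95.
Without the tax, 341 − 2p = 4p + 95 gives 6p = 246, so p* = $41 and q* = 259.
With the tax collected from producers, supply shifts: qs = 4(p − 21) + 95.
Solving gives q = 231 with consumers paying $55 and producers receiving $34 (the $21 wedge).
Burden on consumers: $14; on producers: $7. (They sum to $21.)
The less price-elastic side of the market bears the larger share of a per-unit tax.

Consumers bear $14 per prescription; producers bear $7 per prescription.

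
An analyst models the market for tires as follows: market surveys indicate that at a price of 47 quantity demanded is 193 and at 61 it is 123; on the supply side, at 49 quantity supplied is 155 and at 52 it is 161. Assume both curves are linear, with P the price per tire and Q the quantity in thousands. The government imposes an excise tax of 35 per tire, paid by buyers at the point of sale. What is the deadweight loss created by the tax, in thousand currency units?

Deadweight loss = 875 thousand.

Demand slope: (123 − 193)/(61 − 47) = -5, so Qd = 428 − 5P.
Supply slope: (161 − 155)/(52 − 49) = 2, so Qs = 2P + 57.
Without the tax, 428 − 5P = 2P + 57 gives 7P = 371, so P* = 53 and Q* = 163.
With the tax collected from buyers, demand (in seller-price terms) shifts: Qd = 428 − 5(P + 35).
Solving gives Q = 113 with buyers paying 63 and sellers receiving 28 (the 35 wedge).
Quantity falls by |ΔQ| = |163 − 113| = 50.
DWL = ½ · t · |ΔQ| = ½ · 35 · 50 = 875.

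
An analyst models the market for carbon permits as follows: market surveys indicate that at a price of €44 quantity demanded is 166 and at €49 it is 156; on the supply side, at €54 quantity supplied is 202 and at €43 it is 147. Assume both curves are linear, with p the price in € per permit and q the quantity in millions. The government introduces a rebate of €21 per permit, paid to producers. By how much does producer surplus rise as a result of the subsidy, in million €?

Producer surplus rises by €1062 million.

Demand slope: (156 − 166)/(49 − 44) = -2, so qd = 254 − 2p.
Supply slope: (147 − 202)/(43 − 54) = 5, so qs = 5p − 68.
Before the subsidy: set 254 − 2p = 5p − 68 → p* = €46, q* = 162.
With a per-unit subsidy paid to producers, each receives p + 21 per unit sold, so supply becomes qs = 5(p + 21) − 68.
New equilibrium: consumers pay €31, producers receive €52, q = 192. (Wedge: pb − ps = −21.)
ΔPS is the trapezoid between Q = 192 and Q = 162 of height €6: ½ · (162 + 192) · 6 = €1062.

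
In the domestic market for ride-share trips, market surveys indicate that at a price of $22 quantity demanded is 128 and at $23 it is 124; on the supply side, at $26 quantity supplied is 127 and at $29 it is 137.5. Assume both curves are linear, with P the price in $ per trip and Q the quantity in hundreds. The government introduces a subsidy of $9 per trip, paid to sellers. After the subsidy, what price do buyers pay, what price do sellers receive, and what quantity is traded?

Buyers pay $19.8; sellers receive $28.8; quantity = 136.8.

Demand slope: (124 − 128)/(23 − 22) = -4, so Qd = 216 − 4P.
Supply slope: (137.5 − 127)/(29 − 26) = 3.5, so Qs = 3.5P + 36.
Without the subsidy, 216 − 4P = 3.5P + 36 gives 7.5P = 180, so P* = $24 and Q* = 120.
With a per-unit subsidy paid to sellers, each receives P + 9 per unit sold, so supply becomes Qs = 3.5(P + 9) + 36.
Solving gives Q = 136.8 with buyers paying $19.8 and sellers receiving $28.8 (the $9 wedge).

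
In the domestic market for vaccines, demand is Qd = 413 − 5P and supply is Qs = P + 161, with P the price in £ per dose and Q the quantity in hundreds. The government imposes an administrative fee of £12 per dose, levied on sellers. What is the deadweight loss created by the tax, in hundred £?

Before the tax: set 413 − 5P = P + 161 → P* = £42, Q* = 203.
With the tax collected from sellers, supply shifts: Qs = (P − 12) + 161.
New equilibrium: consumers pay £44, sellers receive £32, Q = 193. (Wedge: Pb − Ps = 12.)
Quantity falls by |ΔQ| = |203 − 193| = 10.
DWL = ½ · t · |ΔQ| = ½ · 12 · 10 = £60.

Deadweight loss = £60 hundred.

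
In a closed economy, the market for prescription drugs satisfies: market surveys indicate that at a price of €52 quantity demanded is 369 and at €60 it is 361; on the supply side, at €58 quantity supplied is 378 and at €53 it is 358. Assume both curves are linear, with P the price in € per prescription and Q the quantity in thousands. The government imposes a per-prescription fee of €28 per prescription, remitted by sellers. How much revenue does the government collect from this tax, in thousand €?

Demand slope: (361 − 369)/(60 − 52) = -1, so Qd = 421 − P.
Supply slope: (358 − 378)/(53 − 58) = 4, so Qs = 4P + 146.
Without the tax, 421 − P = 4P + 146 gives 5P = 275, so P* = €55 and Q* = 366.
With the tax collected from sellers, supply shifts: Qs = 4(P − 28) + 146.
Solving gives Q = 343.6 with buyers paying €77.4 and sellers receiving €49.4 (the €28 wedge).
Revenue = t · Q = 28 · 343.6 = €9620.8.

Tax revenue = €9620.8 thousand.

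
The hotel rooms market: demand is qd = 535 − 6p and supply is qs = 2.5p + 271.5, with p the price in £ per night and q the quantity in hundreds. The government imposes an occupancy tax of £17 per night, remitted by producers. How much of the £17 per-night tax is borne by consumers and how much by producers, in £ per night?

Consumers bear £5 per night; producers bear £12 per night.

Without the tax, 535 − 6p = 2.5p + 271.5 gives 8.5p = 263.5, so p* = £31 and q* = 349.
With the tax collected from producers, supply shifts: qs = 2.5(p − 17) + 271.5.
New equilibrium: consumers pay £36, producers receive £19, q = 319. (Wedge: pb − ps = 17.)
Burden on consumers: £5; on producers: £12. (They sum to £17.)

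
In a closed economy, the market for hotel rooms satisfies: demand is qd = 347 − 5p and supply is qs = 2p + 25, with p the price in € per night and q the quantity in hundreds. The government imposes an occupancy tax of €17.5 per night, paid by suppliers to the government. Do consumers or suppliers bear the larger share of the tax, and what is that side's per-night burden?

Suppliers bear the larger share: €12.5 per night.

Without the tax, 347 − 5p = 2p + 25 gives 7p = 322, so p* = €46 and q* = 117.
With the tax collected from suppliers, supply shifts: qs = 2(p − 17.5) + 25.
Solving gives q = 92 with consumers paying €51 and suppliers receiving €33.5 (the €17.5 wedge).
Per-night burden: consumers €5, suppliers €12.5.
Suppliers take the larger share because supply is less price-elastic here (demand slope 5 vs supply slope 2).
The less price-elastic side of the market bears the larger share of a per-unit tax.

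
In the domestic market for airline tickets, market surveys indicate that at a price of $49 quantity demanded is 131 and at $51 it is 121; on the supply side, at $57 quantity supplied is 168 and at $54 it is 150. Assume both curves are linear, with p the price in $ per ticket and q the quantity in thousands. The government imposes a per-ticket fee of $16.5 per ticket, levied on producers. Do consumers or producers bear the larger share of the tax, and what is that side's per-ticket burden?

Consumers bear the larger share: $9 per ticket.

Demand slope: (121 − 131)/(51 − 49) = -5, so qd = 376 − 5p.
Supply slope: (150 − 168)/(54 − 57) = 6, so qs = 6p − 174.
Without the tax, 376 − 5p = 6p − 174 gives 11p = 550, so p* = $50 and q* = 126.
With the tax collected from producers, supply shifts: qs = 6(p − 16.5) − 174.
Solving gives q = 81 with consumers paying $59 and producers receiving $42.5 (the $16.5 wedge).
Per-ticket burden: consumers $9, producers $7.5.
Consumers take the larger share because demand is less price-elastic here (demand slope 5 vs supply slope 6).
The less price-elastic side of the market bears the larger share of a per-unit tax.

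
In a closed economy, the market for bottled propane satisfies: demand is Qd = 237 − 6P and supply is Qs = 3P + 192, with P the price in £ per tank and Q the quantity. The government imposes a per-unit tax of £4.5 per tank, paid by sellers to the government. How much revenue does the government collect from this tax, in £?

Tax revenue = £891.

Without the tax, 237 − 6P = 3P + 192 gives 9P = 45, so P* = £5 and Q* = 207.
With the tax collected from sellers, supply shifts: Qs = 3(P − 4.5) + 192.
New equilibrium: consumers pay £6.5, sellers receive £2, Q = 198. (Wedge: Pb − Ps = 4.5.)
Revenue = t · Q = 4.5 · 198 = £891.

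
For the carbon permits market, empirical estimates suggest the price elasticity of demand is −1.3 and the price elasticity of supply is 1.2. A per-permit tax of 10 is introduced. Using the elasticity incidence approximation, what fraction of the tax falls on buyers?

Incidence ratio: buyers' share ≈ εs / (εs + |εd|) = 1.2 / (1.2 + 1.3) = 0.48.
Supply is the less elastic side, so buyers bear the smaller share.

Buyers' share ≈ 0.48.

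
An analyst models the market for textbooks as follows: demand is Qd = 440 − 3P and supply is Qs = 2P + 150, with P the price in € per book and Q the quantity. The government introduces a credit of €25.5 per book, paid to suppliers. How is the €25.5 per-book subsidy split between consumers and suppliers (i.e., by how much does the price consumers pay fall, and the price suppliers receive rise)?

Before the subsidy: set 440 − 3P = 2P + 150 → P* = €58, Q* = 266.
With a per-unit subsidy paid to suppliers, each receives P + 25.5 per unit sold, so supply becomes Qs = 2(P + 25.5) + 150.
New equilibrium: consumers pay €47.8, suppliers receive €73.3, Q = 296.6. (Wedge: Pb − Ps = −25.5.)
Gain to consumers: €10.2; to suppliers: €15.3. (They sum to €25.5.)

Consumers gain €10.2 per book; suppliers gain €15.3 per book.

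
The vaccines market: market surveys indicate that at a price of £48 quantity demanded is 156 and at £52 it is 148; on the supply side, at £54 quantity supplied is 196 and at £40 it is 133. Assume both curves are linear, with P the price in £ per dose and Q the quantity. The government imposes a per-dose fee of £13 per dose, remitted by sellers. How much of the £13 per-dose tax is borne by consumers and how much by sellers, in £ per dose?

Demand slope: (148 − 156)/(52 − 48) = -2, so Qd = 252 − 2P.
Supply slope: (133 − 196)/(40 − 54) = 4.5, so Qs = 4.5P − 47.
Before the tax: set 252 − 2P = 4.5P − 47 → P* = £46, Q* = 160.
With the tax collected from sellers, supply shifts: Qs = 4.5(P − 13) − 47.
New equilibrium: consumers pay £55, sellers receive £42, Q = 142. (Wedge: Pb − Ps = 13.)
Burden on consumers: £9; on sellers: £4. (They sum to £13.)

Consumers bear £9 per dose; sellers bear £4 per dose.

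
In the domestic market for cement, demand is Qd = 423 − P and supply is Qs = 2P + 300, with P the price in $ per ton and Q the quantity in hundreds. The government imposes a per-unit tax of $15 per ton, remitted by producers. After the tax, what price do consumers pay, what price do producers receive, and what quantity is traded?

Without the tax, 423 − P = 2P + 300 gives 3P = 123, so P* = $41 and Q* = 382.
With the tax collected from producers, supply shifts: Qs = 2(P − 15) + 300.
Solving gives Q = 372 with consumers paying $51 and producers receiving $36 (the $15 wedge).
The less price-elastic side of the market bears the larger share of a per-unit tax.

Consumers pay $51; producers receive $36; quantity = 372.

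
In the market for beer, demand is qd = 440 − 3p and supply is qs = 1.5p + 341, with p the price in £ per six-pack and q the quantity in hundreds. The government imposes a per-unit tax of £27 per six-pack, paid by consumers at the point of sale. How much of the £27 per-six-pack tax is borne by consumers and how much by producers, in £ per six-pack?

Consumers bear £9 per six-pack; producers bear £18 per six-pack.

Without the tax, 440 − 3p = 1.5p + 341 gives 4.5p = 99, so p* = £22 and q* = 374.
With the tax collected from consumers, demand (in seller-price terms) shifts: qd = 440 − 3(p + 27).
Solving gives q = 347 with consumers paying £31 and producers receiving £4 (the £27 wedge).
Burden on consumers: £9; on producers: £18. (They sum to £27.)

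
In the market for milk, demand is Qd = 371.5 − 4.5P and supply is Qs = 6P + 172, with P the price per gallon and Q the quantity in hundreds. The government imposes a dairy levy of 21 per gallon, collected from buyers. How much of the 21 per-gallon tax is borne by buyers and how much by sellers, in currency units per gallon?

Buyers bear 12 per gallon; sellers bear 9 per gallon.

Before the tax: set 371.5 − 4.5P = 6P + 172 → P* = 19, Q* = 286.
With the tax collected from buyers, demand (in seller-price terms) shifts: Qd = 371.5 − 4.5(P + 21).
New equilibrium: buyers pay 31, sellers receive 10, Q = 232. (Wedge: Pb − Ps = 21.)
Burden on buyers: 12; on sellers: 9. (They sum to 21.)
The less price-elastic side of the market bears the larger share of a per-unit tax.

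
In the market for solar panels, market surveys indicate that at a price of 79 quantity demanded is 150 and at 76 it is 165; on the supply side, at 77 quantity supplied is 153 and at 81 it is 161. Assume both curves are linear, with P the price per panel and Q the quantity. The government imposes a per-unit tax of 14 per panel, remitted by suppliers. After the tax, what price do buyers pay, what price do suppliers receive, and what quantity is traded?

Buyers pay 82; suppliers receive 68; quantity = 135.

Demand slope: (165 − 150)/(76 − 79) = -5, so Qd = 545 − 5P.
Supply slope: (161 − 153)/(81 − 77) = 2, so Qs = 2P − 1.
Without the tax, 545 − 5P = 2P − 1 gives 7P = 546, so P* = 78 and Q* = 155.
With the tax collected from suppliers, supply shifts: Qs = 2(P − 14) − 1.
Solving gives Q = 135 with buyers paying 82 and suppliers receiving 68 (the 14 wedge).
The less price-elastic side of the market bears the larger share of a per-unit tax.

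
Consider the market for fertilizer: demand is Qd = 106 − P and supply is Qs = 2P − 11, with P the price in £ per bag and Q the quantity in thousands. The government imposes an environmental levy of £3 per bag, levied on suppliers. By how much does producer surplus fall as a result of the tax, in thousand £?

Producer surplus falls by £66 thousand.

Without the tax, 106 − P = 2P − 11 gives 3P = 117, so P* = £39 and Q* = 67.
With the tax collected from suppliers, supply shifts: Qs = 2(P − 3) − 11.
New equilibrium: consumers pay £41, suppliers receive £38, Q = 65. (Wedge: Pb − Ps = 3.)
ΔPS is the trapezoid between Q = 65 and Q = 67 of height £1: ½ · (67 + 65) · 1 = £66.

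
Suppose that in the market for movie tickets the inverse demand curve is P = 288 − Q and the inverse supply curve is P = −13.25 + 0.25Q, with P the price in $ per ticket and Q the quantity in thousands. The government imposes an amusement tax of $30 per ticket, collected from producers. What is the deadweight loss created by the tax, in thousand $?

Rewrite in direct form: Qd = 288 − P and Qs = 4P + 53.
Before the tax: set 288 − P = 4P + 53 → P* = $47, Q* = 241.
With the tax collected from producers, supply shifts: Qs = 4(P − 30) + 53.
New equilibrium: buyers pay $71, producers receive $41, Q = 217. (Wedge: Pb − Ps = 30.)
Quantity falls by |ΔQ| = |241 − 217| = 24.
DWL = ½ · t · |ΔQ| = ½ · 30 · 24 = $360.

Deadweight loss = $360 thousand.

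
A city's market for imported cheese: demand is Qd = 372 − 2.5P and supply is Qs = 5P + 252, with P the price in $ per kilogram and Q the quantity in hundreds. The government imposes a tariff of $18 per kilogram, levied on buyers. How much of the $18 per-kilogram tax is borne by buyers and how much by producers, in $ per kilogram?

Buyers bear $12 per kilogram; producers bear $6 per kilogram.

Before the tax: set 372 − 2.5P = 5P + 252 → P* = $16, Q* = 332.
With the tax collected from buyers, demand (in seller-price terms) shifts: Qd = 372 − 2.5(P + 18).
New equilibrium: buyers pay $28, producers receive $10, Q = 302. (Wedge: Pb − Ps = 18.)
Burden on buyers: $12; on producers: $6. (They sum to $18.)
The less price-elastic side of the market bears the larger share of a per-unit tax.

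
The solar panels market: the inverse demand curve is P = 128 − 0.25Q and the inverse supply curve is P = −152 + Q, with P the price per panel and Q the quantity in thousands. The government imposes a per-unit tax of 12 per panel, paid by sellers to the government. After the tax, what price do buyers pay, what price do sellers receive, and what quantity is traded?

Rewrite in direct form: Qd = 512 − 4P and Qs = P + 152.
Before the tax: set 512 − 4P = P + 152 → P* = 72, Q* = 224.
With the tax collected from sellers, supply shifts: Qs = (P − 12) + 152.
Solving gives Q = 214.4 with buyers paying 74.4 and sellers receiving 62.4 (the 12 wedge).

Buyers pay 74.4; sellers receive 62.4; quantity = 214.4.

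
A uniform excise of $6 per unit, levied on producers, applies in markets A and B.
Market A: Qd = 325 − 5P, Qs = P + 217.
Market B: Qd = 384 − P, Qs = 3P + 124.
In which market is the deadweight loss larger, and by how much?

Market A: pre-tax P* = $18, Q* = 235; post-tax Q = 230; deadweight loss = $15.
Market B: pre-tax P* = $65, Q* = 319; post-tax Q = 314.5; deadweight loss = $13.5.
Difference: $15 vs $13.5 → market A is larger by $1.5.

Market A, by $1.5.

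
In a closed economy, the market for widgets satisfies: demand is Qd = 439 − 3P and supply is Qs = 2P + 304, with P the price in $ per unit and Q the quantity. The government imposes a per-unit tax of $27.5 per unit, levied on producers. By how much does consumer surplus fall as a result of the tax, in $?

Before the tax: set 439 − 3P = 2P + 304 → P* = $27, Q* = 358.
With the tax collected from producers, supply shifts: Qs = 2(P − 27.5) + 304.
New equilibrium: consumers pay $38, producers receive $10.5, Q = 325. (Wedge: Pb − Ps = 27.5.)
ΔCS is the trapezoid between Q = 325 and Q = 358 of height $11: ½ · (358 + 325) · 11 = $3756.5.

Consumer surplus falls by $3756.5.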